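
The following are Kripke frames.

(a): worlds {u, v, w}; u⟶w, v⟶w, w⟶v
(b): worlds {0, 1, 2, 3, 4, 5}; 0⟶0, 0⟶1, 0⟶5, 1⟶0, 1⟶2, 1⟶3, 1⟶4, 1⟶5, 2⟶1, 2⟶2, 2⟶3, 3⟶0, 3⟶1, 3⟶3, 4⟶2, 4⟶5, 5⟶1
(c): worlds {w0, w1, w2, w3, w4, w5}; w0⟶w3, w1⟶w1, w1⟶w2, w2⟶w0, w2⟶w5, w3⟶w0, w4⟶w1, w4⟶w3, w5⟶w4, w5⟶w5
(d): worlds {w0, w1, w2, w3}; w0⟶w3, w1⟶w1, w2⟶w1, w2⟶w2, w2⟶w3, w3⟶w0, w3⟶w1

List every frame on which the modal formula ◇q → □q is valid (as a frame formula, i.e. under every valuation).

Frame correspondent (Sahlqvist): ∀x ∀y ∀z (Rxy ∧ Rxz → y = z) — i.e. partial functionality.
(a): satisfies the condition.
(b): fails — 0 sees both 0 and 1.
(c): fails — w1 sees both w1 and w2.
(d): fails — w2 sees both w1 and w2.
Valid on: (a).

(a)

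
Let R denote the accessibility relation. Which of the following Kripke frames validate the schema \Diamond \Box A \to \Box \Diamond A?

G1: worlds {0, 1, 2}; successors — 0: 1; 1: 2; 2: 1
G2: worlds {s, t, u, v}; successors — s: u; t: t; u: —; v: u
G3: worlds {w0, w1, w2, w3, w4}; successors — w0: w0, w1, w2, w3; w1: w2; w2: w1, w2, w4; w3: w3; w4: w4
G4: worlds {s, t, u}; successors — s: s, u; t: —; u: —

G1

This is the axiom for convergence; its first-order frame correspondent is \forall x \forall y \forall z (Rxy \wedge Rxz \to \exists w (Ryw \wedge Rzw)).
G1: ✓.
G2: fails — Rsu and Rsu but u and u have no common successor.
G3: fails — Rw0w1 and Rw0w3 but w1 and w3 have no common successor.
G4: fails — Rsu and Rsu but u and u have no common successor.
Valid on: G1.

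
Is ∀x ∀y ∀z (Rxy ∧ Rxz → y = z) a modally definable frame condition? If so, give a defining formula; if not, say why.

The condition is partial functionality. A defining modal formula is ◇r → □r.
Suppose ◇r→□r is valid. Take Rxy, Rxz and set V(r)={y}. Then ◇r at x, so □r at x, so r at z, i.e. z=y.

Definable; ◇r → □r defines it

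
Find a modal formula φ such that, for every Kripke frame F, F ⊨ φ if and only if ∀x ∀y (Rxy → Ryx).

This is symmetry; the standard corresponding axiom is B: s → □◇s.
Suppose s→□◇s is valid. Take Rxy and set V(s)={x}. Then s at x, so □◇s at x, so ◇s at y, so some z with Ryz has s; z=x, i.e. Ryx.

s → □◇s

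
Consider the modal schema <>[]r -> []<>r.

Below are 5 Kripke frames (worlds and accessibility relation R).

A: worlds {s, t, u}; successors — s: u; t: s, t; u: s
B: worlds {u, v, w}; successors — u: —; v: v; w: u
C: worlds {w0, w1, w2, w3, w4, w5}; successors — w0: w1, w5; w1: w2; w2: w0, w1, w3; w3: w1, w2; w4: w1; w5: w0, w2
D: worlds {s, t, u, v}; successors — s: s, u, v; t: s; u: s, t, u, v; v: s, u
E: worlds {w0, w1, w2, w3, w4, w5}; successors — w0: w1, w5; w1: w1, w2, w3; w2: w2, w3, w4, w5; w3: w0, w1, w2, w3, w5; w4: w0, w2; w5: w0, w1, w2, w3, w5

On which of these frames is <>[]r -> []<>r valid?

D, E

This is the axiom for convergence; its first-order frame correspondent is forall x forall y forall z (Rxy & Rxz -> exists w (Ryw & Rzw)).
A: fails — Rts and Rtt but s and t have no common successor.
B: fails — Rwu and Rwu but u and u have no common successor.
C: fails — Rw2w1 and Rw2w0 but w1 and w0 have no common successor.
D: holds.
E: holds.
Valid on: D, E.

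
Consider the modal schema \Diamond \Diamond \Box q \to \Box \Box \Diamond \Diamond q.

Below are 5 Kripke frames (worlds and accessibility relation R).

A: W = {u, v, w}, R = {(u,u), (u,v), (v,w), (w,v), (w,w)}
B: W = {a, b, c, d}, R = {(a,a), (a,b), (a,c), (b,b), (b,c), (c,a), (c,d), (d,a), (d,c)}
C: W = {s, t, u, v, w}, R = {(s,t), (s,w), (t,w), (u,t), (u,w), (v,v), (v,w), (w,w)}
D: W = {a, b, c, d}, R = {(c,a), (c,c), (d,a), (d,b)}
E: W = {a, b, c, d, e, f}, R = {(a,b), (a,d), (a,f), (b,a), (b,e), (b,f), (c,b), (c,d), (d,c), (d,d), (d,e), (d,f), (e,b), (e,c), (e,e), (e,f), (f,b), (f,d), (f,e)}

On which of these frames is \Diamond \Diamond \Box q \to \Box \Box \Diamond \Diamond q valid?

A, B, C, E

This is the axiom for a generalized confluence (Geach) condition; its first-order frame correspondent is \forall x \forall y \forall z ((x R^2 y \wedge x R^2 z) \to \exists w (yRw \wedge z R^2 w)).
A: satisfies the condition.
B: satisfies the condition.
C: satisfies the condition.
D: fails — cR²a, cR²a but no w with aRw and aR²w.
E: satisfies the condition.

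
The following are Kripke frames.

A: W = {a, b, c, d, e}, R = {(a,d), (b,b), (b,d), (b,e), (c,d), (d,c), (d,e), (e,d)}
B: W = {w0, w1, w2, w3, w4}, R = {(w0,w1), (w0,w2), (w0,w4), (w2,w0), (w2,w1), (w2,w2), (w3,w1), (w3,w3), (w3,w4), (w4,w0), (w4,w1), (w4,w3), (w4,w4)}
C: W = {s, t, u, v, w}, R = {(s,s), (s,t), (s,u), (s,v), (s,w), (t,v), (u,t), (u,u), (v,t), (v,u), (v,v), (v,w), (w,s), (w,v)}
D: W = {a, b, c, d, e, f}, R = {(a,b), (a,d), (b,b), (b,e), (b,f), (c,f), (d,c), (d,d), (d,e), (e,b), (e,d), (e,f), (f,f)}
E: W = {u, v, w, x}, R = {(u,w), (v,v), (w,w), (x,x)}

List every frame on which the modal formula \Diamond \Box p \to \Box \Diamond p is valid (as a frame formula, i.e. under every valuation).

This is the axiom for convergence; its first-order frame correspondent is \forall x \forall y \forall z (Rxy \wedge Rxz \to \exists w (Ryw \wedge Rzw)).
A: fails — Rbe and Rbd but e and d have no common successor.
B: fails — Rw0w4 and Rw0w1 but w4 and w1 have no common successor.
C: fails — Rsw and Rsu but w and u have no common successor.
D: fails — Rdc and Rdd but c and d have no common successor.
E: holds.

E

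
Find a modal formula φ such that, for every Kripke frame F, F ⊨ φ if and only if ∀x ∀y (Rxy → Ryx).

ψ → □◇ψ

A defining formula is ψ → □◇ψ (the B axiom).
Suppose ψ→□◇ψ is valid. Take Rxy and set V(ψ)={x}. Then ψ at x, so □◇ψ at x, so ◇ψ at y, so some z with Ryz has ψ; z=x, i.e. Ryx.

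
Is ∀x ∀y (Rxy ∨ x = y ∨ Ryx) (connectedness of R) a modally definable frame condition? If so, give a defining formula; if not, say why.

If a class were modally definable it would be closed under disjoint unions (Goldblatt–Thomason).
Take 4 disjoint single-world reflexive frames: each is trivially connected, but their disjoint union has 4 worlds with no edge between distinct components, so it is not connected.
Hence connectedness of R is not modally definable.

No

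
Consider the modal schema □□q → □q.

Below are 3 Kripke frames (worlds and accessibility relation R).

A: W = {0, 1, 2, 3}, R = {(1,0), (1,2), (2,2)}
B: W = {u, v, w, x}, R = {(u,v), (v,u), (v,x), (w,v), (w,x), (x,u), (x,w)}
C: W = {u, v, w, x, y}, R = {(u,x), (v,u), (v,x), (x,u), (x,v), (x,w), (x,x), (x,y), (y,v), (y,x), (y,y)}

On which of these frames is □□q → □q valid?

Frame correspondent (Sahlqvist): ∀x ∀y (Rxy → ∃z (Rxz ∧ Rzy)) — i.e. density.
A: fails — R10 but no z with R1z and Rz0.
B: fails — Ruv but no z with Ruz and Rzv.
C: satisfies the condition.

C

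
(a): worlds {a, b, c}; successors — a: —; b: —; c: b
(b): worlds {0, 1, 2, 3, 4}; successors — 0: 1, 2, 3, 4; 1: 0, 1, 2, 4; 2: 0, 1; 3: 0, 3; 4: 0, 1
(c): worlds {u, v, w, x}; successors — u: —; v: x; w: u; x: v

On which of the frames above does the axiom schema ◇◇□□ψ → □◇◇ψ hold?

(a), (b)

This is the axiom for a generalized confluence (Geach) condition; its first-order frame correspondent is ∀x ∀y ∀z ((xR²y ∧ xRz) → ∃w (yR²w ∧ zR²w)).
(a): ✓.
(b): ✓.
(c): fails — vR²v, vRx but no t with vR²t and xR²t.
Valid on: (a), (b).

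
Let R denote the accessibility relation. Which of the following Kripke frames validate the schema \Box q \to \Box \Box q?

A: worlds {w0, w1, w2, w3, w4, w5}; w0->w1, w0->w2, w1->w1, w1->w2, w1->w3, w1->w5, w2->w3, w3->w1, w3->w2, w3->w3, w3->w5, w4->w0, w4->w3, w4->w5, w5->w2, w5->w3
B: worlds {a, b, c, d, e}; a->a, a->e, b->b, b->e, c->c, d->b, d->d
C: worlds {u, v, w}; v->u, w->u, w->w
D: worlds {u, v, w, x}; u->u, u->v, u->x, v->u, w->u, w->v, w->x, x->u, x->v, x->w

Frame correspondent (Sahlqvist): \forall x \forall y \forall z (Rxy \wedge Ryz \to Rxz) — i.e. transitivity.
A: fails — Rw4w5 and Rw5w2 but not Rw4w2.
B: fails — Rdb and Rbe but not Rde.
C: condition met.
D: fails — Rxw and Rwx but not Rxx.
Valid on: C.

C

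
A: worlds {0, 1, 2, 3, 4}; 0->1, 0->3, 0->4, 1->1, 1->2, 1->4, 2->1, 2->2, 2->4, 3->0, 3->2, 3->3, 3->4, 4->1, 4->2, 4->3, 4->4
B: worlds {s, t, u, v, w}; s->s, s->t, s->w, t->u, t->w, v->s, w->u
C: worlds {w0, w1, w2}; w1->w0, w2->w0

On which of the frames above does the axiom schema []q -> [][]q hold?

C

Frame correspondent (Sahlqvist): forall x forall y forall z (Rxy & Ryz -> Rxz) — i.e. transitivity.
A: fails — R34 and R41 but not R31.
B: fails — Rvs and Rsw but not Rvw.
C: condition met.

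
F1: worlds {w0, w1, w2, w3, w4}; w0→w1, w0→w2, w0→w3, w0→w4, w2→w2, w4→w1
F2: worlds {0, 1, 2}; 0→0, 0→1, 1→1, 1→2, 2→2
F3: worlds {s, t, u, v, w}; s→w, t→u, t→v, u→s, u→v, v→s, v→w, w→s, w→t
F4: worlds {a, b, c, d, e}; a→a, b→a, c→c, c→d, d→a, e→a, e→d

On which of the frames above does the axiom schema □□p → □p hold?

This is the axiom for density; its first-order frame correspondent is ∀x ∀y (Rxy → ∃z (Rxz ∧ Rzy)).
F1: fails — Rw0w4 but no z with Rw0z and Rzw4.
F2: satisfies the condition.
F3: fails — Ruv but no z with Ruz and Rzv.
F4: fails — Red but no z with Rez and Rzd.

F2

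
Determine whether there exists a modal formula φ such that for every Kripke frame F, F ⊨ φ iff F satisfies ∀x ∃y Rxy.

Definable; □p → ◇p defines it

This is a Sahlqvist condition; the D axiom □p → ◇p defines it.
Suppose □p→◇p is valid. At any x set V(p)=W. Then □p at x, so ◇p at x, so x has a successor.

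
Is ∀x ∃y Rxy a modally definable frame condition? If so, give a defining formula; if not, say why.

Yes — defined by □r → ◇r

This is a Sahlqvist condition; the D axiom □r → ◇r defines it.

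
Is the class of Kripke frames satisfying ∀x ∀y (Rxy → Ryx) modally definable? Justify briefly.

This is a Sahlqvist condition; the B axiom q → □◇q defines it.
Suppose q→□◇q is valid. Take Rxy and set V(q)={x}. Then q at x, so □◇q at x, so ◇q at y, so some z with Ryz has q; z=x, i.e. Ryx.

Yes — defined by q → □◇q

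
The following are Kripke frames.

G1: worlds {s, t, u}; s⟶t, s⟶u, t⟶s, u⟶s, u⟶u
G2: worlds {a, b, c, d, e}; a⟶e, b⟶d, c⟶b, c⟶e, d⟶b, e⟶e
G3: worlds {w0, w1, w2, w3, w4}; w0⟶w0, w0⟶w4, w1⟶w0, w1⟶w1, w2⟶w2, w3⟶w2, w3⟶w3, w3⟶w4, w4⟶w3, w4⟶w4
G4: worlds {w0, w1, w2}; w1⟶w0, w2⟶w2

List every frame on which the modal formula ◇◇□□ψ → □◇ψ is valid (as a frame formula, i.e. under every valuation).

G1, G4

The schema corresponds to a generalized confluence (Geach) condition: ∀x ∀y ∀z ((xR²y ∧ xRz) → ∃w (yR²w ∧ zRw)).
G1: satisfies the condition.
G2: fails — cR²d, cRe but no w with dR²w and eRw.
G3: fails — w1R²w4, w1Rw1 but no w with w4R²w and w1Rw.
G4: satisfies the condition.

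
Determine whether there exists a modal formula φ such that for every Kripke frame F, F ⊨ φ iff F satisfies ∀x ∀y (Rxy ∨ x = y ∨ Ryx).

If a class were modally definable it would be closed under disjoint unions (Goldblatt–Thomason).
Take 3 disjoint single-world reflexive frames: each is trivially connected, but their disjoint union has 3 worlds with no edge between distinct components, so it is not connected.
So the class is not modally definable.

No — not modally definable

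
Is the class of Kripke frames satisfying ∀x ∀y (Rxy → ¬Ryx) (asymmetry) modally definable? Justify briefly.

No

Modal frame validity is preserved under surjective bounded morphisms.
The 5-cycle (worlds 0,1,2,3,4 with 0→1→2→3→4→0) is asymmetric. Mapping every world to a single reflexive point • is a surjective bounded morphism, and the reflexive point is not asymmetric (R•• but asymmetry requires ¬R••).
So the class is not modally definable.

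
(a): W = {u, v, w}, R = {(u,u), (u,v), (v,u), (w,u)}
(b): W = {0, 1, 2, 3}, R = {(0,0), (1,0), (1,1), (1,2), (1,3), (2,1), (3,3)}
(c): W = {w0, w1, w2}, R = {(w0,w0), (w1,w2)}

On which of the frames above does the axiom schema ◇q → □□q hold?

(c)

This is the axiom for a generalized confluence (Geach) condition; its first-order frame correspondent is ∀x ∀y ∀z ((xRy ∧ xR²z) → ∃w (y = w ∧ z = w)).
(a): fails — uRu, uR²v but u ≠ v.
(b): fails — 1R0, 1R²1 but 0 ≠ 1.
(c): condition met.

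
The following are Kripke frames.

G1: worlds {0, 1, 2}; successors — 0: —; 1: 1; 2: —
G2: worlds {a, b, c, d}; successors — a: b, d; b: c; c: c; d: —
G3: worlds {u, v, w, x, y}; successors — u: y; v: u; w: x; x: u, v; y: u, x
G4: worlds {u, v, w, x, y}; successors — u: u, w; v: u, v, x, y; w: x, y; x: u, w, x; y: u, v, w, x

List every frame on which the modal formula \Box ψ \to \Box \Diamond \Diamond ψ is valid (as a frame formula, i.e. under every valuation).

This is the axiom for a generalized confluence (Geach) condition; its first-order frame correspondent is \forall x \forall z (xRz \to \exists w (xRw \wedge z R^2 w)).
G1: condition met.
G2: fails — aRb but no w with aRw and bR²w.
G3: fails — wRx but no t with wRt and xR²t.
G4: condition met.
Valid on: G1, G4.

G1, G4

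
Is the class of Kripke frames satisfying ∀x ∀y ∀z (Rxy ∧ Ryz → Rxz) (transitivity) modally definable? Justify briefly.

Yes, by □r → □□r

This is a Sahlqvist condition; the 4 axiom □r → □□r defines it.
Suppose □r→□□r is valid. Take Rxy, Ryz and set V(r)={w : Rxw}. Then □r at x, so □□r at x, so □r at y, so r at z, i.e. Rxz.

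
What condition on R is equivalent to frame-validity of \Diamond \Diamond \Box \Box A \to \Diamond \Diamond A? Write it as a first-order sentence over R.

\forall x \forall y (x R^2 y \to \exists w (y R^2 w \wedge x R^2 w))

This is a Sahlqvist (Geach-type) schema ◇^2□^2A → □^0◇^2A.
Minimal-valuation argument: fix x; take any y with xR^2y and any z with xR^0z. Set V(A) to the set of worlds R-reachable from y in exactly 2 steps. Then □^2A holds at y, so the antecedent holds at x; validity forces ◇^2A at z, giving a w with zR^2w and yR^2w.
First-order correspondent: \forall x \forall y (x R^2 y \to \exists w (y R^2 w \wedge x R^2 w)).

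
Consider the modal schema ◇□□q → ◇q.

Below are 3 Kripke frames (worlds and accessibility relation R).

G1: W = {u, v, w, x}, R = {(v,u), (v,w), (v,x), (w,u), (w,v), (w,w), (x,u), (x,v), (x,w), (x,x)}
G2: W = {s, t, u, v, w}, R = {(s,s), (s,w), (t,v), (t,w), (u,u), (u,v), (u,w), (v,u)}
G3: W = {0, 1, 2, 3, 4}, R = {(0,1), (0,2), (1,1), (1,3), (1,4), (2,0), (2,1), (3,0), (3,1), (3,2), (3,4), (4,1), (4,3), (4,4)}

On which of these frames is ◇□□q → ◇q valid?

G3

This is the axiom for a generalized confluence (Geach) condition; its first-order frame correspondent is ∀x ∀y (xRy → ∃w (yR²w ∧ xRw)).
G1: fails — vRu but no t with uR²t and vRt.
G2: fails — sRw but no w* with wR²w* and sRw*.
G3: ✓.
Valid on: G3.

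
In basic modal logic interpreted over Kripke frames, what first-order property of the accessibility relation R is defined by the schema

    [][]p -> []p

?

density: forall x forall y (Rxy -> exists z (Rxz & Rzy))

This is the C4 axiom.
Its frame correspondent is density — forall x forall y (Rxy -> exists z (Rxz & Rzy)).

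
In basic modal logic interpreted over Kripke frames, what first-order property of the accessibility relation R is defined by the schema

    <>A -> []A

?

Suppose ◇A→□A is valid. Take Rxy, Rxz and set V(A)={y}. Then ◇A at x, so □A at x, so A at z, i.e. z=y.

Partial functionality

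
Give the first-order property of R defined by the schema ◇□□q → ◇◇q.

This is a Sahlqvist (Geach-type) schema ◇^1□^2q → □^0◇^2q.
First-order correspondent: ∀x ∀y (xRy → ∃w (yR²w ∧ xR²w)).

∀x ∀y (xRy → ∃w (yR²w ∧ xR²w))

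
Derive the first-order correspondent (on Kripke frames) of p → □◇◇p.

∀x ∀z (xRz → ∃w (x = w ∧ zR²w))

This is a Sahlqvist (Geach-type) schema ◇^0□^0p → □^1◇^2p.
Minimal-valuation argument: fix x; take any y with xR^0y and any z with xR^1z. Set V(p) to the set of worlds R-reachable from y in exactly 0 steps. Then □^0p holds at y, so the antecedent holds at x; validity forces ◇^2p at z, giving a w with zR^2w and yR^0w.
First-order correspondent: ∀x ∀z (xRz → ∃w (x = w ∧ zR²w)).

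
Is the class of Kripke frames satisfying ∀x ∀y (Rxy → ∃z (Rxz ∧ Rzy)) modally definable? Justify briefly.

Definable; □□q → □q defines it

Yes: it is density, defined by the C4 schema □□q → □q.
Suppose □□q→□q is valid. Take Rxy and set V(q)={w : xR²w}. Then □□q at x, so □q at x, so q at y, i.e. ∃z(Rxz∧Rzy).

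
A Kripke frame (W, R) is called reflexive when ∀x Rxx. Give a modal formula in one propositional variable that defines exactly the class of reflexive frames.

□p → p

The condition is reflexivity. The T schema □p → p defines it.
Suppose □p→p is valid. At any x set V(p)={w : Rxw}. Then □p holds at x, so p holds at x, i.e. Rxx.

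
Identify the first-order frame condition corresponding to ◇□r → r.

symmetry: ∀x ∀y (Rxy → Ryx)

This schema is equivalent to the B axiom r → □◇r.
Its frame correspondent is symmetry — ∀x ∀y (Rxy → Ryx).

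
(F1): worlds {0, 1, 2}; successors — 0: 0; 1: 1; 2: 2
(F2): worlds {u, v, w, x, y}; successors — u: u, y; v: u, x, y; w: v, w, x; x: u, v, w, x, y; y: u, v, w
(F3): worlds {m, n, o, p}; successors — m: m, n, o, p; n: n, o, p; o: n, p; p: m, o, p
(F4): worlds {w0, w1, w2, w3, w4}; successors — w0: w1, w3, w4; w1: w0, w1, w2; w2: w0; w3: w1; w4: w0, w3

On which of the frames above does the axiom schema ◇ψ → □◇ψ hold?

(F1)

This is the axiom for the Euclidean property; its first-order frame correspondent is ∀x ∀y ∀z (Rxy ∧ Rxz → Ryz).
(F1): holds.
(F2): fails — Ruy and Ruy but not Ryy.
(F3): fails — Rmo and Rmo but not Roo.
(F4): fails — Rw0w4 and Rw0w4 but not Rw4w4.
Valid on: (F1).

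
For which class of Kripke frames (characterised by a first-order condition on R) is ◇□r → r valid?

symmetry: ∀x ∀y (Rxy → Ryx)

Replacing r by ¬r and contraposing gives the equivalent schema r → □◇r.
Suppose r→□◇r is valid. Take Rxy and set V(r)={x}. Then r at x, so □◇r at x, so ◇r at y, so some z with Ryz has r; z=x, i.e. Ryx.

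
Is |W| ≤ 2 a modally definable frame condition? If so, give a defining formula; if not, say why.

Any modally definable frame class is closed under disjoint unions.
Any modal formula valid on each of 3 disjoint one-world frames is valid on their disjoint union (validity is preserved under disjoint unions). Each one-world frame has |W|=1≤2, but the union has |W|=3.
So the class is not modally definable.

Not definable by any modal formula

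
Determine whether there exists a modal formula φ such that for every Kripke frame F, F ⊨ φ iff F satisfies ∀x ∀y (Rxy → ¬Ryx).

Modal frame validity is preserved under surjective bounded morphisms.
The 3-cycle (worlds w0,w1,w2 with w0→w1→w2→w0) is asymmetric. Mapping every world to a single reflexive point • is a surjective bounded morphism, and the reflexive point is not asymmetric (R•• but asymmetry requires ¬R••).
So no modal formula (or set of formulas) defines exactly the asymmetric frames.

No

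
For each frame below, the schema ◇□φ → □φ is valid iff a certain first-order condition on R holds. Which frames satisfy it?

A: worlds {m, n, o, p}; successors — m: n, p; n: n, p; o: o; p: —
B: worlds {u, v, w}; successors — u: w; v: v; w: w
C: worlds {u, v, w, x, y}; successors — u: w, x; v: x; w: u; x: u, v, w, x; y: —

The schema corresponds to the Euclidean property: ∀x ∀y ∀z (Rxy ∧ Rxz → Ryz).
A: fails — Rmp and Rmn but not Rpn.
B: ✓.
C: fails — Ruw and Ruw but not Rww.
Valid on: B.

B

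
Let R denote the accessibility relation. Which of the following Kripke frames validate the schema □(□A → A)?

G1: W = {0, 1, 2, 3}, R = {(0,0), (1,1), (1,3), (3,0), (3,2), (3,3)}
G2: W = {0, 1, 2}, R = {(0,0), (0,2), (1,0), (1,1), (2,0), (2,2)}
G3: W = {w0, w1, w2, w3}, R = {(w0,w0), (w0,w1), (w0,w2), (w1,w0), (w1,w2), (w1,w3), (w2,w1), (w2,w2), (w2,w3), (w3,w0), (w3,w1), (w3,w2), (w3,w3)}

G2

Frame correspondent (Sahlqvist): ∀x ∀y (Rxy → Ryy) — i.e. shift-reflexivity.
G1: fails — R32 but not R22.
G2: condition met.
G3: fails — Rw3w1 but not Rw1w1.
Valid on: G2.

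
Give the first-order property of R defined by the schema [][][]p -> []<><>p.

forall x forall z (xRz -> exists w (x R^3 w & z R^2 w))

This is a Sahlqvist (Geach-type) schema ◇^0□^3p → □^1◇^2p.
Minimal-valuation argument: fix x; take any y with xR^0y and any z with xR^1z. Set V(p) to the set of worlds R-reachable from y in exactly 3 steps. Then □^3p holds at y, so the antecedent holds at x; validity forces ◇^2p at z, giving a w with zR^2w and yR^3w.
First-order correspondent: forall x forall z (xRz -> exists w (x R^3 w & z R^2 w)).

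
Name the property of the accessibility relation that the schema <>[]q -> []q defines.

the Euclidean property

Equivalently (dual form): ◇q → □◇q.
Suppose ◇q→□◇q is valid. Take Rxy, Rxz and set V(q)={y}. Then ◇q at x, so □◇q at x, so ◇q at z, so some w with Rzw has q; w=y, i.e. Rzy. By symmetry of the argument, Ryz.
The converse is a direct semantic check.
Frame condition: forall x forall y forall z (Rxy & Rxz -> Ryz).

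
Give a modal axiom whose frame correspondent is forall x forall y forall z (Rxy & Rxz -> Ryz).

The condition is the Euclidean property. The 5 schema ◇r → □◇r defines it.

◇r → □◇r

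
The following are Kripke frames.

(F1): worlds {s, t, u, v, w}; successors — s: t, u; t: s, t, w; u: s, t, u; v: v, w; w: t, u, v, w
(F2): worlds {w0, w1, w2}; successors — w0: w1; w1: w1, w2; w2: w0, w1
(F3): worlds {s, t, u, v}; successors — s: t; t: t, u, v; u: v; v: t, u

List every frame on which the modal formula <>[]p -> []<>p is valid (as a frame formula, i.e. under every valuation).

The schema corresponds to convergence: forall x forall y forall z (Rxy & Rxz -> exists w (Ryw & Rzw)).
(F1): fails — Rwu and Rwv but u and v have no common successor.
(F2): satisfies the condition.
(F3): fails — Rtv and Rtu but v and u have no common successor.
Valid on: (F2).

(F2)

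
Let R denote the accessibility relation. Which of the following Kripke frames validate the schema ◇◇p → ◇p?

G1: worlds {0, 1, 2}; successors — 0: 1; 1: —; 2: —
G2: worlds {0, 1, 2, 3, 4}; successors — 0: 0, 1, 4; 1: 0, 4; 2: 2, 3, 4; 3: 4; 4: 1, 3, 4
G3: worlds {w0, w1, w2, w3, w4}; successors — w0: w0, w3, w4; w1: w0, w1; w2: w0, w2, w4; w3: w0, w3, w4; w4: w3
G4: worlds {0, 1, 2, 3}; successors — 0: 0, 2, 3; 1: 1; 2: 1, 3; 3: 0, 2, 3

G1

Frame correspondent (Sahlqvist): ∀x ∀y ∀z (Rxy ∧ Ryz → Rxz) — i.e. transitivity.
G1: condition met.
G2: fails — R10 and R01 but not R11.
G3: fails — Rw1w0 and Rw0w4 but not Rw1w4.
G4: fails — R32 and R21 but not R31.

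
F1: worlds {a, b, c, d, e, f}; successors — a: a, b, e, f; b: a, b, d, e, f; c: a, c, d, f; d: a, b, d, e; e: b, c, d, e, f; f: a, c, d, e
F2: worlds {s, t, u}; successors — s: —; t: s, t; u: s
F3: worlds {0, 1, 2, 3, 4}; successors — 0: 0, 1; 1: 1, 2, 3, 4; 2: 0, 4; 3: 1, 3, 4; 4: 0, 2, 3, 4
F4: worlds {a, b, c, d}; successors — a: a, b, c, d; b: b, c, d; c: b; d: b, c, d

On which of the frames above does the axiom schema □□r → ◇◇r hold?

F1, F3, F4

Frame correspondent (Sahlqvist): ∀x ∃w (xR²w ∧ xR²w) — i.e. a generalized confluence (Geach) condition.
F1: satisfies the condition.
F2: fails — at s but no w with sR²w and sR²w.
F3: satisfies the condition.
F4: satisfies the condition.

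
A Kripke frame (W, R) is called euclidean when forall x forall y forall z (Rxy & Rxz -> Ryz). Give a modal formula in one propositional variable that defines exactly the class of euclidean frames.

◇r → □◇r

The condition is the Euclidean property. The 5 schema ◇r → □◇r defines it.
Suppose ◇r→□◇r is valid. Take Rxy, Rxz and set V(r)={y}. Then ◇r at x, so □◇r at x, so ◇r at z, so some w with Rzw has r; w=y, i.e. Rzy. By symmetry of the argument, Ryz.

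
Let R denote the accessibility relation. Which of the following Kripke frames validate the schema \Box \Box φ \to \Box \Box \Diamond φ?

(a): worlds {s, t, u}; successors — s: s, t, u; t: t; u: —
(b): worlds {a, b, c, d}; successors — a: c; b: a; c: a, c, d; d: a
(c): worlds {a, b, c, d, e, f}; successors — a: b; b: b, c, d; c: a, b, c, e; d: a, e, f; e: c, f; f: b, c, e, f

(b)

Frame correspondent (Sahlqvist): \forall x \forall z (x R^2 z \to \exists w (x R^2 w \wedge zRw)) — i.e. a generalized confluence (Geach) condition.
(a): fails — sR²u but no w with sR²w and uRw.
(b): holds.
(c): fails — aR²d but no w with aR²w and dRw.
Valid on: (b).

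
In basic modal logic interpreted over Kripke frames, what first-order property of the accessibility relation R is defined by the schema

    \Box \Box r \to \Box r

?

Suppose □□r→□r is valid. Take Rxy and set V(r)={w : xR²w}. Then □□r at x, so □r at x, so r at y, i.e. ∃z(Rxz∧Rzy).
Conversely, any frame satisfying \forall x \forall y (Rxy \to \exists z (Rxz \wedge Rzy)) validates the schema.
So the correspondent is density.

Density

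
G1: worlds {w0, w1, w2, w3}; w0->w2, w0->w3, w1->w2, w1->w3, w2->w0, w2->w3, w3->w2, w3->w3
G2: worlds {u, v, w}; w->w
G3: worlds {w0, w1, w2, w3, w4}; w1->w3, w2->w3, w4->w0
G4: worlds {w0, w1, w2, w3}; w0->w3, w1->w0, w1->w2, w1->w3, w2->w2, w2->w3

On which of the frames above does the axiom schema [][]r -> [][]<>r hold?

G1, G2, G3

The schema corresponds to a generalized confluence (Geach) condition: forall x forall z (x R^2 z -> exists w (x R^2 w & zRw)).
G1: ✓.
G2: ✓.
G3: ✓.
G4: fails — w1R²w3 but no w with w1R²w and w3Rw.
Valid on: G1, G2, G3.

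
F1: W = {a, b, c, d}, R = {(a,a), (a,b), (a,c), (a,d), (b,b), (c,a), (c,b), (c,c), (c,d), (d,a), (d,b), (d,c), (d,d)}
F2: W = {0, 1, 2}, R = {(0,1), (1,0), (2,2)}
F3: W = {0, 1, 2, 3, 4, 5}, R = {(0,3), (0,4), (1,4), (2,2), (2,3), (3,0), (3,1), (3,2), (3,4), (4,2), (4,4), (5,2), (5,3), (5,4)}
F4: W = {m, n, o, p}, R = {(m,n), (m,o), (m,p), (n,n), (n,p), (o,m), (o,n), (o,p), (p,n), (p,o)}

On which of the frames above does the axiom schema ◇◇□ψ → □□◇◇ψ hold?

The schema corresponds to a generalized confluence (Geach) condition: ∀x ∀y ∀z ((xR²y ∧ xR²z) → ∃w (yRw ∧ zR²w)).
F1: holds.
F2: fails — 0R²0, 0R²0 but no w with 0Rw and 0R²w.
F3: holds.
F4: holds.
Valid on: F1, F3, F4.

F1, F3, F4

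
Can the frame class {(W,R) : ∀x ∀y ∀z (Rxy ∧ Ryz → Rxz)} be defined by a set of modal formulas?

Yes: it is transitivity, defined by the 4 schema □q → □□q.
Suppose □q→□□q is valid. Take Rxy, Ryz and set V(q)={w : Rxw}. Then □q at x, so □□q at x, so □q at y, so q at z, i.e. Rxz.

Yes, by □q → □□q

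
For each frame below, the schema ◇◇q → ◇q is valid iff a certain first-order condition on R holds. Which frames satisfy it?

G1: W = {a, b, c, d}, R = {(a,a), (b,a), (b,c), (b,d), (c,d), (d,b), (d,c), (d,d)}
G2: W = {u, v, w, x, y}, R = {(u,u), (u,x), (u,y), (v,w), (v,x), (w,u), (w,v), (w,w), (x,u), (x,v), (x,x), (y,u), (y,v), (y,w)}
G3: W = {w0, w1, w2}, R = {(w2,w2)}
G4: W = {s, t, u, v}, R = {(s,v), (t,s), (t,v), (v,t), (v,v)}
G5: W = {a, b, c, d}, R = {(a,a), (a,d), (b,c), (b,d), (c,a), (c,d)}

This is the axiom for transitivity; its first-order frame correspondent is ∀x ∀y ∀z (Rxy ∧ Ryz → Rxz).
G1: fails — Rcd and Rdc but not Rcc.
G2: fails — Rwu and Rux but not Rwx.
G3: condition met.
G4: fails — Rtv and Rvt but not Rtt.
G5: fails — Rbc and Rca but not Rba.
Valid on: G3.

G3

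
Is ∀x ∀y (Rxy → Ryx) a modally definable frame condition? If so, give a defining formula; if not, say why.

Yes: it is symmetry, defined by the B schema r → □◇r.
Suppose r→□◇r is valid. Take Rxy and set V(r)={x}. Then r at x, so □◇r at x, so ◇r at y, so some z with Ryz has r; z=x, i.e. Ryx.

Yes — defined by r → □◇r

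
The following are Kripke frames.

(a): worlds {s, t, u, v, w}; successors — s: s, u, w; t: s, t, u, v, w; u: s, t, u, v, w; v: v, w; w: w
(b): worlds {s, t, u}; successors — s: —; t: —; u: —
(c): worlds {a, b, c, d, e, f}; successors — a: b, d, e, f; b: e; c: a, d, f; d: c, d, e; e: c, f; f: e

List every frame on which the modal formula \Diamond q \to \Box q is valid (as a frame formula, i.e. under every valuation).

(b)

The schema corresponds to partial functionality: \forall x \forall y \forall z (Rxy \wedge Rxz \to y = z).
(a): fails — s sees both s and u.
(b): condition met.
(c): fails — a sees both b and d.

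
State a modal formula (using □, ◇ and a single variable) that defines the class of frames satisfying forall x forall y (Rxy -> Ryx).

A defining formula is q → □◇q (the B axiom).
Suppose q→□◇q is valid. Take Rxy and set V(q)={x}. Then q at x, so □◇q at x, so ◇q at y, so some z with Ryz has q; z=x, i.e. Ryx.

q → □◇q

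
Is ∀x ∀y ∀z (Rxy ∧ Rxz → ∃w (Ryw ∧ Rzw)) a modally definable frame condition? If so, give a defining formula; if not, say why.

Yes: it is convergence, defined by the .2 schema ◇□r → □◇r.
Suppose ◇□r→□◇r is valid. Take Rxy, Rxz and set V(r)={w : Ryw}. Then □r at y so ◇□r at x, so □◇r at x, so ◇r at z, giving w with Rzw and Ryw.

Yes — defined by ◇□r → □◇r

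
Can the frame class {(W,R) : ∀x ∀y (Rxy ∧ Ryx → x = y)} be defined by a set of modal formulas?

No

Any modally definable frame class is closed under surjective bounded morphisms.
The 8-cycle (worlds a,b,c,d,e,f,g,h with a→b→c→d→e→f→g→h→a) is antisymmetric. Sending even-indexed worlds to a and odd-indexed worlds to b is a surjective bounded morphism onto the two-world frame with a↔b, which is not antisymmetric.
So the class is not modally definable.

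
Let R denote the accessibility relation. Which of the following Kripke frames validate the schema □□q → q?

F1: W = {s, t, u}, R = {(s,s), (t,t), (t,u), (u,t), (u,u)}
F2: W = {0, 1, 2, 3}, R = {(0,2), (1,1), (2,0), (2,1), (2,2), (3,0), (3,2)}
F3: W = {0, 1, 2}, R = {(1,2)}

Frame correspondent (Sahlqvist): ∀x ∃w (xR²w ∧ x = w) — i.e. a generalized confluence (Geach) condition.
F1: condition met.
F2: fails — at 3 but no w with 3R²w and 3=w.
F3: fails — at 0 but no w with 0R²w and 0=w.

F1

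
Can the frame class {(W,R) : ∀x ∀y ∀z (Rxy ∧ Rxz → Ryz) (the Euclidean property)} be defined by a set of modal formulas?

Yes — defined by ◇p → □◇p

The condition is the Euclidean property. A defining modal formula is ◇p → □◇p.
Suppose ◇p→□◇p is valid. Take Rxy, Rxz and set V(p)={y}. Then ◇p at x, so □◇p at x, so ◇p at z, so some w with Rzw has p; w=y, i.e. Rzy. By symmetry of the argument, Ryz.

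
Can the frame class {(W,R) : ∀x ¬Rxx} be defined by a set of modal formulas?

Modal frame validity is preserved under surjective bounded morphisms.
The 2-cycle (worlds w0,w1 with w0→w1→w0) is irreflexive, and the map sending every world to a single reflexive point • is a surjective bounded morphism (forth: every edge maps to (•,•); back: every world has a successor). So any modal formula valid on the 2-cycle is also valid on the reflexive point, which is not irreflexive.
So no modal formula (or set of formulas) defines exactly the irreflexive frames.

No — not modally definable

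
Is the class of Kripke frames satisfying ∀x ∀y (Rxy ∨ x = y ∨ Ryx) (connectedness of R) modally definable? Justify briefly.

Not modally definable

Modal frame validity is preserved under disjoint unions.
Take 2 disjoint single-world reflexive frames: each is trivially connected, but their disjoint union has 2 worlds with no edge between distinct components, so it is not connected.
So the class is not modally definable.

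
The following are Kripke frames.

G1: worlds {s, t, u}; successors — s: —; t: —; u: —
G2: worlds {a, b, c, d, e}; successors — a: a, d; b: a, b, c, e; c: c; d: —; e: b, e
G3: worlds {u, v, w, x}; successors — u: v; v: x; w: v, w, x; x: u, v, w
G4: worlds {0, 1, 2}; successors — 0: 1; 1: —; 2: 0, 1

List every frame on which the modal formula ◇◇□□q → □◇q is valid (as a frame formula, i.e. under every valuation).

This is the axiom for a generalized confluence (Geach) condition; its first-order frame correspondent is ∀x ∀y ∀z ((xR²y ∧ xRz) → ∃w (yR²w ∧ zRw)).
G1: holds.
G2: fails — aR²a, aRd but no w with aR²w and dRw.
G3: fails — vR²u, vRx but no t with uR²t and xRt.
G4: fails — 2R²1, 2R0 but no w with 1R²w and 0Rw.

G1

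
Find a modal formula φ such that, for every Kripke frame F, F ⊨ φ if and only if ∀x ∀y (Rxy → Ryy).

The condition is shift-reflexivity. The T□ schema □(□p → p) defines it.
Suppose □(□p→p) is valid. Take Rxy and set V(p)={w : Ryw}. Then at y, □p holds; since □(□p→p) at x, □p→p at y, so p at y, i.e. Ryy.

□(□p → p)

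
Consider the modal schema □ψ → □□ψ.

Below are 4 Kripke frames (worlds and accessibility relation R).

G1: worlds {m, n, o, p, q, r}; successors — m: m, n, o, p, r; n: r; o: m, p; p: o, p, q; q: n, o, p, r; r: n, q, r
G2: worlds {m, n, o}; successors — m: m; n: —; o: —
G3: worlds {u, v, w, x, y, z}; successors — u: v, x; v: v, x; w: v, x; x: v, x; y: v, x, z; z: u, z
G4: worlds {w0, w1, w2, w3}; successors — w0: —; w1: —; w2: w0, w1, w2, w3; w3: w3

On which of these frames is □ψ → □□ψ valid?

This is the axiom for transitivity; its first-order frame correspondent is ∀x ∀y ∀z (Rxy ∧ Ryz → Rxz).
G1: fails — Rnr and Rrn but not Rnn.
G2: condition met.
G3: fails — Ryz and Rzu but not Ryu.
G4: condition met.
Valid on: G2, G4.

G2, G4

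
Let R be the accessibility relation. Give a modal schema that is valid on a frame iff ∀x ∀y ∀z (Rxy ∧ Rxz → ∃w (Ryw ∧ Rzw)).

◇□q → □◇q

The condition is convergence. The .2 schema ◇□q → □◇q defines it.
Suppose ◇□q→□◇q is valid. Take Rxy, Rxz and set V(q)={w : Ryw}. Then □q at y so ◇□q at x, so □◇q at x, so ◇q at z, giving w with Rzw and Ryw.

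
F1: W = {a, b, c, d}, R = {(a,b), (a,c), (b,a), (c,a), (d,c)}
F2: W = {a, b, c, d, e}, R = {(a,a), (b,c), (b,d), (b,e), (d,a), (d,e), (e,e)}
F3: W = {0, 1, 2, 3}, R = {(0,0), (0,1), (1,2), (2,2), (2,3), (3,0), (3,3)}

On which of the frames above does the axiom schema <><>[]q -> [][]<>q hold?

F1

This is the axiom for a generalized confluence (Geach) condition; its first-order frame correspondent is forall x forall y forall z ((x R^2 y & x R^2 z) -> exists w (yRw & zRw)).
F1: holds.
F2: fails — bR²a, bR²e but no w with aRw and eRw.
F3: fails — 0R²0, 0R²1 but no w with 0Rw and 1Rw.
Valid on: F1.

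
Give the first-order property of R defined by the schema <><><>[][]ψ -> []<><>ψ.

This is a Sahlqvist (Geach-type) schema ◇^3□^2ψ → □^1◇^2ψ.
Minimal-valuation argument: fix x; take any y with xR^3y and any z with xR^1z. Set V(ψ) to the set of worlds R-reachable from y in exactly 2 steps. Then □^2ψ holds at y, so the antecedent holds at x; validity forces ◇^2ψ at z, giving a w with zR^2w and yR^2w.
First-order correspondent: forall x forall y forall z ((x R^3 y & xRz) -> exists w (y R^2 w & z R^2 w)).

forall x forall y forall z ((x R^3 y & xRz) -> exists w (y R^2 w & z R^2 w))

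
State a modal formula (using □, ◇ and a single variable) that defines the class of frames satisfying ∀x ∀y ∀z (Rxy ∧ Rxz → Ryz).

◇p → □◇p

The condition is the Euclidean property. The 5 schema ◇p → □◇p defines it.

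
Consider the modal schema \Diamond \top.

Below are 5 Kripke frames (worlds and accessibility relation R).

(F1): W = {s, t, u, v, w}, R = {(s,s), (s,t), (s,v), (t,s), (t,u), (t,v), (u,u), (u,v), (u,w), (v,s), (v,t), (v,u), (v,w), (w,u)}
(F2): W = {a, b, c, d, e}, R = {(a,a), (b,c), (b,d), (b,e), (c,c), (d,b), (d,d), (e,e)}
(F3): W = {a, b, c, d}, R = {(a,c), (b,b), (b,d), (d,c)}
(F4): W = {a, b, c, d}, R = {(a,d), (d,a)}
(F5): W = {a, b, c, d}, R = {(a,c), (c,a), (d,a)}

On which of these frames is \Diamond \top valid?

(F1), (F2)

The schema corresponds to seriality: \forall x \exists y Rxy.
(F1): holds.
(F2): holds.
(F3): fails — world c has no successor.
(F4): fails — world b has no successor.
(F5): fails — world b has no successor.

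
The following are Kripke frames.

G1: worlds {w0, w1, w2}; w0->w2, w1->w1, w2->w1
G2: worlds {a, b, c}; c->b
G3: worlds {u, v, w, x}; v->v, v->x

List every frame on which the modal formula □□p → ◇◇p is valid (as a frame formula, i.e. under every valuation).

The schema corresponds to a generalized confluence (Geach) condition: ∀x ∃w (xR²w ∧ xR²w).
G1: condition met.
G2: fails — at a but no w with aR²w and aR²w.
G3: fails — at u but no t with uR²t and uR²t.

G1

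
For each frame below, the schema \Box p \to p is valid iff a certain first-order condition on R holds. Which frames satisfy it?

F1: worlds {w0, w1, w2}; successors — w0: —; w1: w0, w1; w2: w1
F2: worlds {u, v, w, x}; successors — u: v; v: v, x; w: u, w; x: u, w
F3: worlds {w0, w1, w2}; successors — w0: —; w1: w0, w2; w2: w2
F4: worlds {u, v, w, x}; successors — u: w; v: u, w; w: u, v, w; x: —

none

The schema corresponds to reflexivity: \forall x Rxx.
F1: fails — world w0 does not see itself.
F2: fails — world u does not see itself.
F3: fails — world w0 does not see itself.
F4: fails — world u does not see itself.
Valid on no frame.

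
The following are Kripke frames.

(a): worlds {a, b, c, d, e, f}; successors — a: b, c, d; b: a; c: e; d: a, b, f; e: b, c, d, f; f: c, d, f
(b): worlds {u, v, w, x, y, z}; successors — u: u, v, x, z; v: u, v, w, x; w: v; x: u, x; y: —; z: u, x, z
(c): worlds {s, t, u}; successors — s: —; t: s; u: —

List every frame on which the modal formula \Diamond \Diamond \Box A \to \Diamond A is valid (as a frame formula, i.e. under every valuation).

Frame correspondent (Sahlqvist): \forall x \forall y (x R^2 y \to \exists w (yRw \wedge xRw)) — i.e. a generalized confluence (Geach) condition.
(a): fails — aR²b but no w with bRw and aRw.
(b): fails — wR²x but no t with xRt and wRt.
(c): condition met.
Valid on: (c).

(c)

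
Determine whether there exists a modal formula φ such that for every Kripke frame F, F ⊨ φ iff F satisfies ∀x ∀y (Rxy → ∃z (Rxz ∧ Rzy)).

This is a Sahlqvist condition; the C4 axiom □□p → □p defines it.
Suppose □□p→□p is valid. Take Rxy and set V(p)={w : xR²w}. Then □□p at x, so □p at x, so p at y, i.e. ∃z(Rxz∧Rzy).

Definable; □□p → □p defines it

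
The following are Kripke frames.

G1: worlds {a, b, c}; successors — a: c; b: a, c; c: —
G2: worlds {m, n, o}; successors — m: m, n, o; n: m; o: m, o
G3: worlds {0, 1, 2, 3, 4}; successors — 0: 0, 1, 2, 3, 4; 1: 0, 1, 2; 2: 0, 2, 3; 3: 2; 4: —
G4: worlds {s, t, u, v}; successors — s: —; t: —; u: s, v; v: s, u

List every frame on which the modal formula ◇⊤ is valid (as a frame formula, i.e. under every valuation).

G2

This is the axiom for seriality; its first-order frame correspondent is ∀x ∃y Rxy.
G1: fails — world c has no successor.
G2: satisfies the condition.
G3: fails — world 4 has no successor.
G4: fails — world s has no successor.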